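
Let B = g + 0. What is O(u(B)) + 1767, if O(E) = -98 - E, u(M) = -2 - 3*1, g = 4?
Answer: 1674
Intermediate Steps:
B = 4 (B = 4 + 0 = 4)
u(M) = -5 (u(M) = -2 - 3 = -5)
O(u(B)) + 1767 = (-98 - 1*(-5)) + 1767 = (-98 + 5) + 1767 = -93 + 1767 = 1674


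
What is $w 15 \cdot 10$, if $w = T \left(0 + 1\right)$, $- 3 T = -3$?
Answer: $150$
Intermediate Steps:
$T = 1$ ($T = \left(- \frac{1}{3}\right) \left(-3\right) = 1$)
$w = 1$ ($w = 1 \left(0 + 1\right) = 1 \cdot 1 = 1$)
$w 15 \cdot 10 = 1 \cdot 15 \cdot 10 = 15 \cdot 10 = 150$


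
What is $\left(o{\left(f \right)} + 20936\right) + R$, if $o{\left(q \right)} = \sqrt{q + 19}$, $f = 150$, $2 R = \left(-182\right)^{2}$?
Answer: $37511$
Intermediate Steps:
$R = 16562$ ($R = \frac{\left(-182\right)^{2}}{2} = \frac{1}{2} \cdot 33124 = 16562$)
$o{\left(q \right)} = \sqrt{19 + q}$
$\left(o{\left(f \right)} + 20936\right) + R = \left(\sqrt{19 + 150} + 20936\right) + 16562 = \left(\sqrt{169} + 20936\right) + 16562 = \left(13 + 20936\right) + 16562 = 20949 + 16562 = 37511$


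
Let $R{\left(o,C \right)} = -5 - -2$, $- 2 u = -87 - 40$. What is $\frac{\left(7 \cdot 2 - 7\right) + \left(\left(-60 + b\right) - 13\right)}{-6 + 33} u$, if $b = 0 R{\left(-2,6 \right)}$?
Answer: $- \frac{1397}{9} \approx -155.22$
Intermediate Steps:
$u = \frac{127}{2}$ ($u = - \frac{-87 - 40}{2} = \left(- \frac{1}{2}\right) \left(-127\right) = \frac{127}{2} \approx 63.5$)
$R{\left(o,C \right)} = -3$ ($R{\left(o,C \right)} = -5 + 2 = -3$)
$b = 0$ ($b = 0 \left(-3\right) = 0$)
$\frac{\left(7 \cdot 2 - 7\right) + \left(\left(-60 + b\right) - 13\right)}{-6 + 33} u = \frac{\left(7 \cdot 2 - 7\right) + \left(\left(-60 + 0\right) - 13\right)}{-6 + 33} \cdot \frac{127}{2} = \frac{\left(14 - 7\right) - 73}{27} \cdot \frac{127}{2} = \left(7 - 73\right) \frac{1}{27} \cdot \frac{127}{2} = \left(-66\right) \frac{1}{27} \cdot \frac{127}{2} = \left(- \frac{22}{9}\right) \frac{127}{2} = - \frac{1397}{9}$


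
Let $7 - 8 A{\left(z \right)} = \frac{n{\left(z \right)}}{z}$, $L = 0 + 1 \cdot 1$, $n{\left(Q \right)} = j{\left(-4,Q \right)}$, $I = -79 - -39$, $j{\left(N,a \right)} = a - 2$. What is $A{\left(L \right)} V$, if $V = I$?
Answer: $-40$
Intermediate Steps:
$j{\left(N,a \right)} = -2 + a$
$I = -40$ ($I = -79 + 39 = -40$)
$n{\left(Q \right)} = -2 + Q$
$L = 1$ ($L = 0 + 1 = 1$)
$V = -40$
$A{\left(z \right)} = \frac{7}{8} - \frac{-2 + z}{8 z}$ ($A{\left(z \right)} = \frac{7}{8} - \frac{\left(-2 + z\right) \frac{1}{z}}{8} = \frac{7}{8} - \frac{\frac{1}{z} \left(-2 + z\right)}{8} = \frac{7}{8} - \frac{-2 + z}{8 z}$)
$A{\left(L \right)} V = \frac{1 + 3 \cdot 1}{4 \cdot 1} \left(-40\right) = \frac{1}{4} \cdot 1 \left(1 + 3\right) \left(-40\right) = \frac{1}{4} \cdot 1 \cdot 4 \left(-40\right) = 1 \left(-40\right) = -40$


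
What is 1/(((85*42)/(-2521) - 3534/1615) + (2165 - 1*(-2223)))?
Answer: 214285/939510224 ≈ 0.00022808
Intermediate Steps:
1/(((85*42)/(-2521) - 3534/1615) + (2165 - 1*(-2223))) = 1/((3570*(-1/2521) - 3534*1/1615) + (2165 + 2223)) = 1/((-3570/2521 - 186/85) + 4388) = 1/(-772356/214285 + 4388) = 1/(939510224/214285) = 214285/939510224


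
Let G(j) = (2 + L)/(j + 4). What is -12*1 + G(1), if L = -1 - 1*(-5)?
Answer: -54/5 ≈ -10.800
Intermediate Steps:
L = 4 (L = -1 + 5 = 4)
G(j) = 6/(4 + j) (G(j) = (2 + 4)/(j + 4) = 6/(4 + j))
-12*1 + G(1) = -12*1 + 6/(4 + 1) = -12 + 6/5 = -54/5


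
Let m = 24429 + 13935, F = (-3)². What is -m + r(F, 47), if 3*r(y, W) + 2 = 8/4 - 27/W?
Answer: -1803117/47 ≈ -38364.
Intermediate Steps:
F = 9
r(y, W) = -9/W (r(y, W) = -⅔ + (8/4 - 27/W)/3 = -⅔ + (8*(¼) - 27/W)/3 = -⅔ + (2 - 27/W)/3 = -⅔ + (⅔ - 9/W) = -9/W)
m = 38364
-m + r(F, 47) = -1*38364 - 9/47 = -38364 - 9*1/47 = -38364 - 9/47 = -1803117/47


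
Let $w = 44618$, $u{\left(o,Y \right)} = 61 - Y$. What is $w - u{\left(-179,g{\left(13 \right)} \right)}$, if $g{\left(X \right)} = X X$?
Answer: $44726$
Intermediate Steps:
$g{\left(X \right)} = X^{2}$
$w - u{\left(-179,g{\left(13 \right)} \right)} = 44618 - \left(61 - 13^{2}\right) = 44618 - \left(61 - 169\right) = 44618 - -108 = 44618 + 108 = 44726$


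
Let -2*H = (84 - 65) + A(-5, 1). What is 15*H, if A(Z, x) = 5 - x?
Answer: -345/2 ≈ -172.50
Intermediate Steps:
H = -23/2 (H = -((84 - 65) + (5 - 1*1))/2 = -(19 + (5 - 1))/2 = -(19 + 4)/2 = -½*23 = -23/2 ≈ -11.500)
15*H = 15*(-23/2) = -345/2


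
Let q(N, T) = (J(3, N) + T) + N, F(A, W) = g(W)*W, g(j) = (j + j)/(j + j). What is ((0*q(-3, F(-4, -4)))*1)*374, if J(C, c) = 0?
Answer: 0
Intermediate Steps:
g(j) = 1 (g(j) = (2*j)/((2*j)) = (2*j)*(1/(2*j)) = 1)
F(A, W) = W (F(A, W) = 1*W = W)
q(N, T) = N + T (q(N, T) = (0 + T) + N = T + N = N + T)
((0*q(-3, F(-4, -4)))*1)*374 = ((0*(-3 - 4))*1)*374 = ((0*(-7))*1)*374 = (0*1)*374 = 0*374 = 0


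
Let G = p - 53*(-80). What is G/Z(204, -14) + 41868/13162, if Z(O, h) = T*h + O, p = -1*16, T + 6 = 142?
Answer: 1947414/2796925 ≈ 0.69627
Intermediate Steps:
T = 136 (T = -6 + 142 = 136)
p = -16
Z(O, h) = O + 136*h (Z(O, h) = 136*h + O = O + 136*h)
G = 4224 (G = -16 - 53*(-80) = -16 + 4240 = 4224)
G/Z(204, -14) + 41868/13162 = 4224/(204 + 136*(-14)) + 41868/13162 = 4224/(204 - 1904) + 41868*(1/13162) = 4224/(-1700) + 20934/6581 = 4224*(-1/1700) + 20934/6581 = -1056/425 + 20934/6581 = 1947414/2796925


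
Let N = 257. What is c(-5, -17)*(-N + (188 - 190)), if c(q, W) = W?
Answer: 4403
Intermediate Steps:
c(-5, -17)*(-N + (188 - 190)) = -17*(-1*257 + (188 - 190)) = -17*(-257 - 2) = -17*(-259) = 4403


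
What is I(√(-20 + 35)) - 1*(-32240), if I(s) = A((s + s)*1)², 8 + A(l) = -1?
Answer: 32321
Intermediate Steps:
A(l) = -9 (A(l) = -8 - 1 = -9)
I(s) = 81 (I(s) = (-9)² = 81)
I(√(-20 + 35)) - 1*(-32240) = 81 - 1*(-32240) = 81 + 32240 = 32321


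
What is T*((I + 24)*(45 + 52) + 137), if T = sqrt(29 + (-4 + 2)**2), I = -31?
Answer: -542*sqrt(33) ≈ -3113.6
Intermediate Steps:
T = sqrt(33) (T = sqrt(29 + (-2)**2) = sqrt(29 + 4) = sqrt(33) ≈ 5.7446)
T*((I + 24)*(45 + 52) + 137) = sqrt(33)*((-31 + 24)*(45 + 52) + 137) = sqrt(33)*(-7*97 + 137) = sqrt(33)*(-679 + 137) = sqrt(33)*(-542) = -542*sqrt(33)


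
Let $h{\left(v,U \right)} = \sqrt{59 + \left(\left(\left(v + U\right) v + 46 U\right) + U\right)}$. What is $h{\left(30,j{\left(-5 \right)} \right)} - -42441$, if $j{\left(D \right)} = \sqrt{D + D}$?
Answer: $42441 + \sqrt{959 + 77 i \sqrt{10}} \approx 42472.0 + 3.9006 i$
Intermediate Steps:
$j{\left(D \right)} = \sqrt{2} \sqrt{D}$ ($j{\left(D \right)} = \sqrt{2 D} = \sqrt{2} \sqrt{D}$)
$h{\left(v,U \right)} = \sqrt{59 + 47 U + v \left(U + v\right)}$ ($h{\left(v,U \right)} = \sqrt{59 + \left(\left(\left(U + v\right) v + 46 U\right) + U\right)} = \sqrt{59 + \left(\left(v \left(U + v\right) + 46 U\right) + U\right)} = \sqrt{59 + \left(\left(46 U + v \left(U + v\right)\right) + U\right)} = \sqrt{59 + \left(47 U + v \left(U + v\right)\right)} = \sqrt{59 + 47 U + v \left(U + v\right)}$)
$h{\left(30,j{\left(-5 \right)} \right)} - -42441 = \sqrt{59 + 30^{2} + 47 \sqrt{2} \sqrt{-5} + \sqrt{2} \sqrt{-5} \cdot 30} - -42441 = \sqrt{59 + 900 + 47 \sqrt{2} i \sqrt{5} + \sqrt{2} i \sqrt{5} \cdot 30} + 42441 = \sqrt{59 + 900 + 47 i \sqrt{10} + i \sqrt{10} \cdot 30} + 42441 = \sqrt{59 + 900 + 47 i \sqrt{10} + 30 i \sqrt{10}} + 42441 = \sqrt{959 + 77 i \sqrt{10}} + 42441 = 42441 + \sqrt{959 + 77 i \sqrt{10}}$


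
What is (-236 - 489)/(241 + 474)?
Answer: -145/143 ≈ -1.0140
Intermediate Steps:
(-236 - 489)/(241 + 474) = -725/715 = -725*1/715 = -145/143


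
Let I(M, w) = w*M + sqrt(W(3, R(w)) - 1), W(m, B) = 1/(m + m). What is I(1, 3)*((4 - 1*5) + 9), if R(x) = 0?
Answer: 24 + 4*I*sqrt(30)/3 ≈ 24.0 + 7.303*I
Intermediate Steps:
W(m, B) = 1/(2*m)
I(M, w) = M*w + I*sqrt(30)/6 (I(M, w) = w*M + sqrt((1/2)/3 - 1) = M*w + sqrt((1/2)*(1/3) - 1) = M*w + sqrt(1/6 - 1) = M*w + sqrt(-5/6) = M*w + I*sqrt(30)/6)
I(1, 3)*((4 - 1*5) + 9) = (1*3 + I*sqrt(30)/6)*((4 - 1*5) + 9) = (3 + I*sqrt(30)/6)*((4 - 5) + 9) = (3 + I*sqrt(30)/6)*(-1 + 9) = (3 + I*sqrt(30)/6)*8 = 24 + 4*I*sqrt(30)/3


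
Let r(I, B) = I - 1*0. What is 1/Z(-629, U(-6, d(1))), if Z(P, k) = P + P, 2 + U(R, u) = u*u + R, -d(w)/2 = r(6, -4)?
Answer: -1/1258 ≈ -0.00079491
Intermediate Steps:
r(I, B) = I (r(I, B) = I + 0 = I)
d(w) = -12 (d(w) = -2*6 = -12)
U(R, u) = -2 + R + u² (U(R, u) = -2 + (u*u + R) = -2 + (u² + R) = -2 + (R + u²) = -2 + R + u²)
Z(P, k) = 2*P
1/Z(-629, U(-6, d(1))) = 1/(2*(-629)) = 1/(-1258) = -1/1258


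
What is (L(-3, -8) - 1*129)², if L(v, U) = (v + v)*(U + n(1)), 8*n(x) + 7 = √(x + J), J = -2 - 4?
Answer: 22941/4 + 909*I*√5/8 ≈ 5735.3 + 254.07*I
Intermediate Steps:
J = -6
n(x) = -7/8 + √(-6 + x)/8 (n(x) = -7/8 + √(x - 6)/8 = -7/8 + √(-6 + x)/8)
L(v, U) = 2*v*(-7/8 + U + I*√5/8) (L(v, U) = (v + v)*(U + (-7/8 + √(-6 + 1)/8)) = (2*v)*(U + (-7/8 + √(-5)/8)) = (2*v)*(U + (-7/8 + (I*√5)/8)) = (2*v)*(U + (-7/8 + I*√5/8)) = (2*v)*(-7/8 + U + I*√5/8) = 2*v*(-7/8 + U + I*√5/8))
(L(-3, -8) - 1*129)² = ((¼)*(-3)*(-7 + 8*(-8) + I*√5) - 1*129)² = ((¼)*(-3)*(-7 - 64 + I*√5) - 129)² = ((¼)*(-3)*(-71 + I*√5) - 129)² = ((213/4 - 3*I*√5/4) - 129)² = (-303/4 - 3*I*√5/4)²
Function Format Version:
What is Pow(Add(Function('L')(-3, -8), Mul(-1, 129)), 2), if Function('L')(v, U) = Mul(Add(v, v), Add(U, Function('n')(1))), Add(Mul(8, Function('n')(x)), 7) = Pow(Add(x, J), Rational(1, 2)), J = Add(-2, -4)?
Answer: Add(Rational(22941, 4), Mul(Rational(909, 8), I, Pow(5, Rational(1, 2)))) ≈ Add(5735.3, Mul(254.07, I))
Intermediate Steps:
J = -6
Function('n')(x) = Add(Rational(-7, 8), Mul(Rational(1, 8), Pow(Add(-6, x), Rational(1, 2)))) (Function('n')(x) = Add(Rational(-7, 8), Mul(Rational(1, 8), Pow(Add(x, -6), Rational(1, 2)))) = Add(Rational(-7, 8), Mul(Rational(1, 8), Pow(Add(-6, x), Rational(1, 2)))))
Function('L')(v, U) = Mul(2, v, Add(Rational(-7, 8), U, Mul(Rational(1, 8), I, Pow(5, Rational(1, 2))))) (Function('L')(v, U) = Mul(Add(v, v), Add(U, Add(Rational(-7, 8), Mul(Rational(1, 8), Pow(Add(-6, 1), Rational(1, 2)))))) = Mul(Mul(2, v), Add(U, Add(Rational(-7, 8), Mul(Rational(1, 8), Pow(-5, Rational(1, 2)))))) = Mul(Mul(2, v), Add(U, Add(Rational(-7, 8), Mul(Rational(1, 8), Mul(I, Pow(5, Rational(1, 2))))))) = Mul(Mul(2, v), Add(U, Add(Rational(-7, 8), Mul(Rational(1, 8), I, Pow(5, Rational(1, 2)))))) = Mul(Mul(2, v), Add(Rational(-7, 8), U, Mul(Rational(1, 8), I, Pow(5, Rational(1, 2))))) = Mul(2, v, Add(Rational(-7, 8), U, Mul(Rational(1, 8), I, Pow(5, Rational(1, 2))))))
Pow(Add(Function('L')(-3, -8), Mul(-1, 129)), 2) = Pow(Add(Mul(Rational(1, 4), -3, Add(-7, Mul(8, -8), Mul(I, Pow(5, Rational(1, 2))))), Mul(-1, 129)), 2) = Pow(Add(Mul(Rational(1, 4), -3, Add(-7, -64, Mul(I, Pow(5, Rational(1, 2))))), -129), 2) = Pow(Add(Mul(Rational(1, 4), -3, Add(-71, Mul(I, Pow(5, Rational(1, 2))))), -129), 2) = Pow(Add(Add(Rational(213, 4), Mul(Rational(-3, 4), I, Pow(5, Rational(1, 2)))), -129), 2) = Pow(Add(Rational(-303, 4), Mul(Rational(-3, 4), I, Pow(5, Rational(1, 2)))), 2)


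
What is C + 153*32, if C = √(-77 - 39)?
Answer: 4896 + 2*I*√29 ≈ 4896.0 + 10.77*I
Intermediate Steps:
C = 2*I*√29 (C = √(-116) = 2*I*√29 ≈ 10.77*I)
C + 153*32 = 2*I*√29 + 153*32 = 2*I*√29 + 4896 = 4896 + 2*I*√29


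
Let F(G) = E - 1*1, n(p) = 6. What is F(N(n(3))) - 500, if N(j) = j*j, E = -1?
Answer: -502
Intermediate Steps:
N(j) = j²
F(G) = -2 (F(G) = -1 - 1*1 = -1 - 1 = -2)
F(N(n(3))) - 500 = -2 - 500 = -502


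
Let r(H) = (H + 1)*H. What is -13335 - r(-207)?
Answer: -55977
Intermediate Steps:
r(H) = H*(1 + H) (r(H) = (1 + H)*H = H*(1 + H))
-13335 - r(-207) = -13335 - (-207)*(1 - 207) = -13335 - (-207)*(-206) = -13335 - 1*42642 = -13335 - 42642 = -55977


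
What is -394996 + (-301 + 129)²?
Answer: -365412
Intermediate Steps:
-394996 + (-301 + 129)² = -394996 + (-172)² = -394996 + 29584 = -365412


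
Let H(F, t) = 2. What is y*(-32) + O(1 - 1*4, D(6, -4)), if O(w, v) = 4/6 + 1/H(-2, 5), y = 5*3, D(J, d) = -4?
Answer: -2873/6 ≈ -478.83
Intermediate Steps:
y = 15
O(w, v) = 7/6 (O(w, v) = 4/6 + 1/2 = 4*(⅙) + 1*(½) = ⅔ + ½ = 7/6)
y*(-32) + O(1 - 1*4, D(6, -4)) = 15*(-32) + 7/6 = -480 + 7/6 = -2873/6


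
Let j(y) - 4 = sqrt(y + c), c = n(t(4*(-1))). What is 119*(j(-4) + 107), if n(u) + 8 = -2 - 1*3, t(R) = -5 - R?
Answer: 13209 + 119*I*sqrt(17) ≈ 13209.0 + 490.65*I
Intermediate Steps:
n(u) = -13 (n(u) = -8 + (-2 - 1*3) = -8 + (-2 - 3) = -8 - 5 = -13)
c = -13
j(y) = 4 + sqrt(-13 + y) (j(y) = 4 + sqrt(y - 13) = 4 + sqrt(-13 + y))
119*(j(-4) + 107) = 119*((4 + sqrt(-13 - 4)) + 107) = 119*((4 + sqrt(-17)) + 107) = 119*((4 + I*sqrt(17)) + 107) = 119*(111 + I*sqrt(17)) = 13209 + 119*I*sqrt(17)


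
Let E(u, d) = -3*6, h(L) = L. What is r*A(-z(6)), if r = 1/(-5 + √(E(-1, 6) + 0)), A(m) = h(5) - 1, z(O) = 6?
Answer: -20/43 - 12*I*√2/43 ≈ -0.46512 - 0.39466*I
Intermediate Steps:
E(u, d) = -18
A(m) = 4 (A(m) = 5 - 1 = 4)
r = 1/(-5 + 3*I*√2) (r = 1/(-5 + √(-18 + 0)) = 1/(-5 + √(-18)) = 1/(-5 + 3*I*√2) ≈ -0.11628 - 0.098666*I)
r*A(-z(6)) = (-5/43 - 3*I*√2/43)*4 = -20/43 - 12*I*√2/43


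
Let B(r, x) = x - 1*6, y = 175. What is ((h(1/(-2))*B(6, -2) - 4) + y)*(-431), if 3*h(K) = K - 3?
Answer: -233171/3 ≈ -77724.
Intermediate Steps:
h(K) = -1 + K/3 (h(K) = (K - 3)/3 = (-3 + K)/3 = -1 + K/3)
B(r, x) = -6 + x (B(r, x) = x - 6 = -6 + x)
((h(1/(-2))*B(6, -2) - 4) + y)*(-431) = (((-1 + (⅓)/(-2))*(-6 - 2) - 4) + 175)*(-431) = (((-1 + (⅓)*(-½))*(-8) - 4) + 175)*(-431) = (((-1 - ⅙)*(-8) - 4) + 175)*(-431) = ((-7/6*(-8) - 4) + 175)*(-431) = ((28/3 - 4) + 175)*(-431) = (16/3 + 175)*(-431) = (541/3)*(-431) = -233171/3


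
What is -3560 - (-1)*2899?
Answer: -661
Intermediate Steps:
-3560 - (-1)*2899 = -3560 - 1*(-2899) = -3560 + 2899 = -661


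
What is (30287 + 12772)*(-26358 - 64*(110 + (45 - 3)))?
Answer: -1553827074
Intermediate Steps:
(30287 + 12772)*(-26358 - 64*(110 + (45 - 3))) = 43059*(-26358 - 64*(110 + 42)) = 43059*(-26358 - 64*152) = 43059*(-26358 - 9728) = 43059*(-36086) = -1553827074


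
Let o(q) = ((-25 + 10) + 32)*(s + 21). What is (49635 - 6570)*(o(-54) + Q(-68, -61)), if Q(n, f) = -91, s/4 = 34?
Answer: 111021570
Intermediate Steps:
s = 136 (s = 4*34 = 136)
o(q) = 2669 (o(q) = ((-25 + 10) + 32)*(136 + 21) = (-15 + 32)*157 = 17*157 = 2669)
(49635 - 6570)*(o(-54) + Q(-68, -61)) = (49635 - 6570)*(2669 - 91) = 43065*2578 = 111021570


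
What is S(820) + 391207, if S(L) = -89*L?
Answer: 318227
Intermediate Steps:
S(820) + 391207 = -89*820 + 391207 = -72980 + 391207 = 318227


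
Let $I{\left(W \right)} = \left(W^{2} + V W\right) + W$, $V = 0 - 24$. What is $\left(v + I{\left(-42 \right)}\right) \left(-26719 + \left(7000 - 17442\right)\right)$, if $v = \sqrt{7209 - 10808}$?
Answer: $-101449530 - 37161 i \sqrt{3599} \approx -1.0145 \cdot 10^{8} - 2.2294 \cdot 10^{6} i$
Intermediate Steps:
$V = -24$ ($V = 0 - 24 = -24$)
$I{\left(W \right)} = W^{2} - 23 W$ ($I{\left(W \right)} = \left(W^{2} - 24 W\right) + W = W^{2} - 23 W$)
$v = i \sqrt{3599}$ ($v = \sqrt{7209 - 10808} = \sqrt{-3599} = i \sqrt{3599} \approx 59.992 i$)
$\left(v + I{\left(-42 \right)}\right) \left(-26719 + \left(7000 - 17442\right)\right) = \left(i \sqrt{3599} - 42 \left(-23 - 42\right)\right) \left(-26719 + \left(7000 - 17442\right)\right) = \left(i \sqrt{3599} - -2730\right) \left(-26719 - 10442\right) = \left(i \sqrt{3599} + 2730\right) \left(-37161\right) = \left(2730 + i \sqrt{3599}\right) \left(-37161\right) = -101449530 - 37161 i \sqrt{3599}$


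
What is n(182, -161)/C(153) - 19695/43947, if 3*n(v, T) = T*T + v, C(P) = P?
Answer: 42152168/747099 ≈ 56.421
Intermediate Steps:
n(v, T) = v/3 + T²/3 (n(v, T) = (T*T + v)/3 = (T² + v)/3 = (v + T²)/3 = v/3 + T²/3)
n(182, -161)/C(153) - 19695/43947 = ((⅓)*182 + (⅓)*(-161)²)/153 - 19695/43947 = (182/3 + (⅓)*25921)*(1/153) - 19695*1/43947 = (182/3 + 25921/3)*(1/153) - 6565/14649 = 8701*(1/153) - 6565/14649 = 8701/153 - 6565/14649 = 42152168/747099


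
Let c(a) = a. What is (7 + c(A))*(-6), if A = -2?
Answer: -30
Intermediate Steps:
(7 + c(A))*(-6) = (7 - 2)*(-6) = 5*(-6) = -30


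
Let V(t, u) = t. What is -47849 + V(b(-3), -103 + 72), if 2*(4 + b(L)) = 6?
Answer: -47850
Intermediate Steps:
b(L) = -1 (b(L) = -4 + (1/2)*6 = -4 + 3 = -1)
-47849 + V(b(-3), -103 + 72) = -47849 - 1 = -47850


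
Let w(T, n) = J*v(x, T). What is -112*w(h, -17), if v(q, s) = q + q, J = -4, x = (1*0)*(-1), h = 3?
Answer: 0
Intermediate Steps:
x = 0 (x = 0*(-1) = 0)
v(q, s) = 2*q
w(T, n) = 0 (w(T, n) = -8*0 = -4*0 = 0)
-112*w(h, -17) = -112*0 = 0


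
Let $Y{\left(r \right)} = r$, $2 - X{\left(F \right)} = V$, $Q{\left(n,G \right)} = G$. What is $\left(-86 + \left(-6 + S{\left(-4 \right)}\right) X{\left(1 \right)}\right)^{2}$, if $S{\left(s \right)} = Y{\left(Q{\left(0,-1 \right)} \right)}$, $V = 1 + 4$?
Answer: $4225$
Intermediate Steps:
$V = 5$
$X{\left(F \right)} = -3$ ($X{\left(F \right)} = 2 - 5 = -3$)
$S{\left(s \right)} = -1$
$\left(-86 + \left(-6 + S{\left(-4 \right)}\right) X{\left(1 \right)}\right)^{2} = \left(-86 + \left(-6 - 1\right) \left(-3\right)\right)^{2} = \left(-86 - -21\right)^{2} = \left(-86 + 21\right)^{2} = \left(-65\right)^{2} = 4225$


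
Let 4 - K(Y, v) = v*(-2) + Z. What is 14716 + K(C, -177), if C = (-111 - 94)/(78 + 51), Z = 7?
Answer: 14359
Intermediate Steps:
C = -205/129 ≈ -1.5891
K(Y, v) = -3 + 2*v (K(Y, v) = 4 - (v*(-2) + 7) = 4 - (-2*v + 7) = 4 - (7 - 2*v) = 4 + (-7 + 2*v) = -3 + 2*v)
14716 + K(C, -177) = 14716 + (-3 + 2*(-177)) = 14716 + (-3 - 354) = 14716 - 357 = 14359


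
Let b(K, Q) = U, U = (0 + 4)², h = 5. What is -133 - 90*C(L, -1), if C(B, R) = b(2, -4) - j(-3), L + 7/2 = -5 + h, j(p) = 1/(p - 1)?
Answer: -3191/2 ≈ -1595.5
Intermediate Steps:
U = 16 (U = 4² = 16)
b(K, Q) = 16
j(p) = 1/(-1 + p)
L = -7/2 (L = -7/2 + (-5 + 5) = -7/2 + 0 = -7/2 ≈ -3.5000)
C(B, R) = 65/4 (C(B, R) = 16 - 1/(-1 - 3) = 16 - 1/(-4) = 16 - 1*(-¼) = 16 + ¼ = 65/4)
-133 - 90*C(L, -1) = -133 - 90*65/4 = -133 - 2925/2 = -3191/2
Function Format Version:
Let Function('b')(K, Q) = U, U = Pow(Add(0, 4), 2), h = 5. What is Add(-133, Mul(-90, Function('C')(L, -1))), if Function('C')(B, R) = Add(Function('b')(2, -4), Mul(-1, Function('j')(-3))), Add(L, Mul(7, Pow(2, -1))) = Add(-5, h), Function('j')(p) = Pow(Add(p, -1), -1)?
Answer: Rational(-3191, 2) ≈ -1595.5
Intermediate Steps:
U = 16 (U = Pow(4, 2) = 16)
Function('b')(K, Q) = 16
Function('j')(p) = Pow(Add(-1, p), -1)
L = Rational(-7, 2) (L = Add(Rational(-7, 2), Add(-5, 5)) = Add(Rational(-7, 2), 0) = Rational(-7, 2) ≈ -3.5000)
Function('C')(B, R) = Rational(65, 4) (Function('C')(B, R) = Add(16, Mul(-1, Pow(Add(-1, -3), -1))) = Add(16, Mul(-1, Pow(-4, -1))) = Add(16, Mul(-1, Rational(-1, 4))) = Add(16, Rational(1, 4)) = Rational(65, 4))
Add(-133, Mul(-90, Function('C')(L, -1))) = Add(-133, Mul(-90, Rational(65, 4))) = Add(-133, Rational(-2925, 2)) = Rational(-3191, 2)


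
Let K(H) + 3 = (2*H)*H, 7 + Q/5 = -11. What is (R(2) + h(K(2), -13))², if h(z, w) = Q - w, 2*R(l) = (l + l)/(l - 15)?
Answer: 1006009/169 ≈ 5952.7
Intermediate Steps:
Q = -90 (Q = -35 + 5*(-11) = -35 - 55 = -90)
K(H) = -3 + 2*H² (K(H) = -3 + (2*H)*H = -3 + 2*H²)
R(l) = l/(-15 + l) (R(l) = ((l + l)/(l - 15))/2 = ((2*l)/(-15 + l))/2 = (2*l/(-15 + l))/2 = l/(-15 + l))
h(z, w) = -90 - w
(R(2) + h(K(2), -13))² = (2/(-15 + 2) + (-90 - 1*(-13)))² = (2/(-13) + (-90 + 13))² = (2*(-1/13) - 77)² = (-2/13 - 77)² = (-1003/13)² = 1006009/169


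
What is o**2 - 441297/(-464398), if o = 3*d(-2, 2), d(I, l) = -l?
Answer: 17159625/464398 ≈ 36.950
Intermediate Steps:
o = -6 (o = 3*(-1*2) = 3*(-2) = -6)
o**2 - 441297/(-464398) = (-6)**2 - 441297/(-464398) = 36 - 441297*(-1)/464398 = 36 - 1*(-441297/464398) = 36 + 441297/464398 = 17159625/464398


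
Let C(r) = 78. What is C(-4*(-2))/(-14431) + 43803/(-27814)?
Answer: -634290585/401383834 ≈ -1.5803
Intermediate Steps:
C(-4*(-2))/(-14431) + 43803/(-27814) = 78/(-14431) + 43803/(-27814) = 78*(-1/14431) + 43803*(-1/27814) = -78/14431 - 43803/27814 = -634290585/401383834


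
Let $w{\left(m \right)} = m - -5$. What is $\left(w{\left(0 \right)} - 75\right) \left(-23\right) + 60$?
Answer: $1670$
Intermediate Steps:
$w{\left(m \right)} = 5 + m$ ($w{\left(m \right)} = m + 5 = 5 + m$)
$\left(w{\left(0 \right)} - 75\right) \left(-23\right) + 60 = \left(\left(5 + 0\right) - 75\right) \left(-23\right) + 60 = \left(5 - 75\right) \left(-23\right) + 60 = \left(-70\right) \left(-23\right) + 60 = 1610 + 60 = 1670$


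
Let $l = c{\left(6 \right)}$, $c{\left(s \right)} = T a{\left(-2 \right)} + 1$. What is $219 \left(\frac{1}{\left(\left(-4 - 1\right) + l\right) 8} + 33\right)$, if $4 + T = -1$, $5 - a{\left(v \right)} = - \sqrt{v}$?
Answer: $\frac{17169235}{2376} + \frac{365 i \sqrt{2}}{2376} \approx 7226.1 + 0.21725 i$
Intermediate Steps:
$a{\left(v \right)} = 5 + \sqrt{v}$ ($a{\left(v \right)} = 5 - - \sqrt{v} = 5 + \sqrt{v}$)
$T = -5$ ($T = -4 - 1 = -5$)
$c{\left(s \right)} = -24 - 5 i \sqrt{2}$ ($c{\left(s \right)} = - 5 \left(5 + \sqrt{-2}\right) + 1 = - 5 \left(5 + i \sqrt{2}\right) + 1 = \left(-25 - 5 i \sqrt{2}\right) + 1 = -24 - 5 i \sqrt{2}$)
$l = -24 - 5 i \sqrt{2} \approx -24.0 - 7.0711 i$
$219 \left(\frac{1}{\left(\left(-4 - 1\right) + l\right) 8} + 33\right) = 219 \left(\frac{1}{\left(\left(-4 - 1\right) - \left(24 + 5 i \sqrt{2}\right)\right) 8} + 33\right) = 219 \left(\frac{1}{\left(-5 - \left(24 + 5 i \sqrt{2}\right)\right) 8} + 33\right) = 219 \left(\frac{1}{\left(-29 - 5 i \sqrt{2}\right) 8} + 33\right) = 219 \left(\frac{1}{-232 - 40 i \sqrt{2}} + 33\right) = 219 \left(33 + \frac{1}{-232 - 40 i \sqrt{2}}\right) = 7227 + \frac{219}{-232 - 40 i \sqrt{2}}$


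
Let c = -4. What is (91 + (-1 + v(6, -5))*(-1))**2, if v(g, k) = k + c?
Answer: 10201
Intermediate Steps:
v(g, k) = -4 + k (v(g, k) = k - 4 = -4 + k)
(91 + (-1 + v(6, -5))*(-1))**2 = (91 + (-1 + (-4 - 5))*(-1))**2 = (91 + (-1 - 9)*(-1))**2 = (91 - 10*(-1))**2 = (91 + 10)**2 = 101**2 = 10201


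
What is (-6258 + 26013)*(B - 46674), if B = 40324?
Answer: -125444250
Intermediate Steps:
(-6258 + 26013)*(B - 46674) = (-6258 + 26013)*(40324 - 46674) = 19755*(-6350) = -125444250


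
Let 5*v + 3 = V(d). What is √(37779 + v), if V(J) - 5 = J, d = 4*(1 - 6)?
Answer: √944385/5 ≈ 194.36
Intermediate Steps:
d = -20 (d = 4*(-5) = -20)
V(J) = 5 + J
v = -18/5 (v = -⅗ + (5 - 20)/5 = -⅗ + (⅕)*(-15) = -⅗ - 3 = -18/5 ≈ -3.6000)
√(37779 + v) = √(37779 - 18/5) = √(188877/5) = √944385/5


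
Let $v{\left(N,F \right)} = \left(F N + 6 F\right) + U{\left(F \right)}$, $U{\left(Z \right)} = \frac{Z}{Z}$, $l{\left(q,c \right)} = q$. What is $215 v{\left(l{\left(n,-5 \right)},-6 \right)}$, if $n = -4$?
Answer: $-2365$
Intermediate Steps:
$U{\left(Z \right)} = 1$
$v{\left(N,F \right)} = 1 + 6 F + F N$ ($v{\left(N,F \right)} = \left(F N + 6 F\right) + 1 = \left(6 F + F N\right) + 1 = 1 + 6 F + F N$)
$215 v{\left(l{\left(n,-5 \right)},-6 \right)} = 215 \left(1 + 6 \left(-6\right) - -24\right) = 215 \left(1 - 36 + 24\right) = 215 \left(-11\right) = -2365$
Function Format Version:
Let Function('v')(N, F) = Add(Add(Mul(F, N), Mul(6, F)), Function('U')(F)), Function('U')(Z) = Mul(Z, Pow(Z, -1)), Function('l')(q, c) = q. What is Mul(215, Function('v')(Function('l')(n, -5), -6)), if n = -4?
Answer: -2365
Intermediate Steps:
Function('U')(Z) = 1
Function('v')(N, F) = Add(1, Mul(6, F), Mul(F, N)) (Function('v')(N, F) = Add(Add(Mul(F, N), Mul(6, F)), 1) = Add(Add(Mul(6, F), Mul(F, N)), 1) = Add(1, Mul(6, F), Mul(F, N)))
Mul(215, Function('v')(Function('l')(n, -5), -6)) = Mul(215, Add(1, Mul(6, -6), Mul(-6, -4))) = Mul(215, Add(1, -36, 24)) = Mul(215, -11) = -2365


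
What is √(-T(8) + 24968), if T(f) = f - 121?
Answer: √25081 ≈ 158.37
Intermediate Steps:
T(f) = -121 + f
√(-T(8) + 24968) = √(-(-121 + 8) + 24968) = √(-1*(-113) + 24968) = √(113 + 24968) = √25081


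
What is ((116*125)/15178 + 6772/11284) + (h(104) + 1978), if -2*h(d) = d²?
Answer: -73398091243/21408569 ≈ -3428.4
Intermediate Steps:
h(d) = -d²/2
((116*125)/15178 + 6772/11284) + (h(104) + 1978) = ((116*125)/15178 + 6772/11284) + (-½*104² + 1978) = (14500*(1/15178) + 6772*(1/11284)) + (-½*10816 + 1978) = (7250/7589 + 1693/2821) + (-5408 + 1978) = 33300427/21408569 - 3430 = -73398091243/21408569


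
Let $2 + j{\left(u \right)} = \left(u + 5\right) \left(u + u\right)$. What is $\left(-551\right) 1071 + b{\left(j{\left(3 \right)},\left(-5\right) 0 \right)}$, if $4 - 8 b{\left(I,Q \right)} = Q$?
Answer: $- \frac{1180241}{2} \approx -5.9012 \cdot 10^{5}$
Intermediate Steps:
$j{\left(u \right)} = -2 + 2 u \left(5 + u\right)$ ($j{\left(u \right)} = -2 + \left(u + 5\right) \left(u + u\right) = -2 + \left(5 + u\right) 2 u = -2 + 2 u \left(5 + u\right)$)
$b{\left(I,Q \right)} = \frac{1}{2} - \frac{Q}{8}$
$\left(-551\right) 1071 + b{\left(j{\left(3 \right)},\left(-5\right) 0 \right)} = \left(-551\right) 1071 + \left(\frac{1}{2} - \frac{\left(-5\right) 0}{8}\right) = -590121 + \left(\frac{1}{2} - 0\right) = -590121 + \left(\frac{1}{2} + 0\right) = -590121 + \frac{1}{2} = - \frac{1180241}{2}$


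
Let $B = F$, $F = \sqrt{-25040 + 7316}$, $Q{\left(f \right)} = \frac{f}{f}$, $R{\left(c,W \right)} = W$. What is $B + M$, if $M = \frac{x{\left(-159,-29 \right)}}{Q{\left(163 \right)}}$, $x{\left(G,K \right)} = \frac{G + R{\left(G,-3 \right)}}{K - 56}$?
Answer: $\frac{162}{85} + 2 i \sqrt{4431} \approx 1.9059 + 133.13 i$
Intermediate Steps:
$Q{\left(f \right)} = 1$
$F = 2 i \sqrt{4431}$ ($F = \sqrt{-17724} = 2 i \sqrt{4431} \approx 133.13 i$)
$x{\left(G,K \right)} = \frac{-3 + G}{-56 + K}$ ($x{\left(G,K \right)} = \frac{G - 3}{K - 56} = \frac{-3 + G}{-56 + K}$)
$B = 2 i \sqrt{4431} \approx 133.13 i$
$M = \frac{162}{85}$ ($M = \frac{\frac{1}{-56 - 29} \left(-3 - 159\right)}{1} = \frac{1}{-85} \left(-162\right) 1 = \left(- \frac{1}{85}\right) \left(-162\right) 1 = \frac{162}{85} \cdot 1 = \frac{162}{85} \approx 1.9059$)
$B + M = 2 i \sqrt{4431} + \frac{162}{85} = \frac{162}{85} + 2 i \sqrt{4431}$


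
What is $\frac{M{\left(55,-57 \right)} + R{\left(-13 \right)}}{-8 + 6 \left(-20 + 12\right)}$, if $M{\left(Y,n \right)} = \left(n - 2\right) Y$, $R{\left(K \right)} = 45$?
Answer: $\frac{400}{7} \approx 57.143$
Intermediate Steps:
$M{\left(Y,n \right)} = Y \left(-2 + n\right)$ ($M{\left(Y,n \right)} = \left(-2 + n\right) Y = Y \left(-2 + n\right)$)
$\frac{M{\left(55,-57 \right)} + R{\left(-13 \right)}}{-8 + 6 \left(-20 + 12\right)} = \frac{55 \left(-2 - 57\right) + 45}{-8 + 6 \left(-20 + 12\right)} = \frac{55 \left(-59\right) + 45}{-8 + 6 \left(-8\right)} = \frac{-3245 + 45}{-8 - 48} = - \frac{3200}{-56} = \left(-3200\right) \left(- \frac{1}{56}\right) = \frac{400}{7}$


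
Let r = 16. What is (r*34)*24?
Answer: 13056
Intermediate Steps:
(r*34)*24 = (16*34)*24 = 544*24 = 13056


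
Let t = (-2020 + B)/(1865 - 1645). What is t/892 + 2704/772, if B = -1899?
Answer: 131901873/37874320 ≈ 3.4826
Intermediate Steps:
t = -3919/220 (t = (-2020 - 1899)/(1865 - 1645) = -3919/220 ≈ -17.814)
t/892 + 2704/772 = -3919/220/892 + 2704/772 = -3919/220*1/892 + 2704*(1/772) = -3919/196240 + 676/193 = 131901873/37874320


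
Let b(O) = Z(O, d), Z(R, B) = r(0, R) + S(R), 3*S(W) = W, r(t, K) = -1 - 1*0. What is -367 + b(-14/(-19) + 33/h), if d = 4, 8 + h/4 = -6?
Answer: -1174499/3192 ≈ -367.95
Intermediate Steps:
h = -56 (h = -32 + 4*(-6) = -32 - 24 = -56)
r(t, K) = -1 (r(t, K) = -1 + 0 = -1)
S(W) = W/3
Z(R, B) = -1 + R/3
b(O) = -1 + O/3
-367 + b(-14/(-19) + 33/h) = -367 + (-1 + (-14/(-19) + 33/(-56))/3) = -367 + (-1 + (-14*(-1/19) + 33*(-1/56))/3) = -367 + (-1 + (14/19 - 33/56)/3) = -367 + (-1 + (⅓)*(157/1064)) = -367 + (-1 + 157/3192) = -367 - 3035/3192 = -1174499/3192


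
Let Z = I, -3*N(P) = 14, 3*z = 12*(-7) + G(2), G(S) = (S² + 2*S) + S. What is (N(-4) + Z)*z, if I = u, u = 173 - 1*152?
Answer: -3626/9 ≈ -402.89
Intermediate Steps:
G(S) = S² + 3*S
z = -74/3 (z = (12*(-7) + 2*(3 + 2))/3 = (-84 + 2*5)/3 = (-84 + 10)/3 = (⅓)*(-74) = -74/3 ≈ -24.667)
u = 21 (u = 173 - 152 = 21)
N(P) = -14/3 (N(P) = -⅓*14 = -14/3)
I = 21
Z = 21
(N(-4) + Z)*z = (-14/3 + 21)*(-74/3) = (49/3)*(-74/3) = -3626/9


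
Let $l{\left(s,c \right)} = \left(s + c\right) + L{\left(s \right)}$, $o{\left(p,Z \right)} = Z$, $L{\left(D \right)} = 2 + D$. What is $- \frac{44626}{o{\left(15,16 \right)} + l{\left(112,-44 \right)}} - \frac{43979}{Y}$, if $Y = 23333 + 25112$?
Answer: $- \frac{1085307206}{4796055} \approx -226.29$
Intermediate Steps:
$l{\left(s,c \right)} = 2 + c + 2 s$ ($l{\left(s,c \right)} = \left(s + c\right) + \left(2 + s\right) = \left(c + s\right) + \left(2 + s\right) = 2 + c + 2 s$)
$Y = 48445$
$- \frac{44626}{o{\left(15,16 \right)} + l{\left(112,-44 \right)}} - \frac{43979}{Y} = - \frac{44626}{16 + \left(2 - 44 + 2 \cdot 112\right)} - \frac{43979}{48445} = - \frac{44626}{16 + \left(2 - 44 + 224\right)} - \frac{43979}{48445} = - \frac{44626}{16 + 182} - \frac{43979}{48445} = - \frac{44626}{198} - \frac{43979}{48445} = \left(-44626\right) \frac{1}{198} - \frac{43979}{48445} = - \frac{22313}{99} - \frac{43979}{48445} = - \frac{1085307206}{4796055}$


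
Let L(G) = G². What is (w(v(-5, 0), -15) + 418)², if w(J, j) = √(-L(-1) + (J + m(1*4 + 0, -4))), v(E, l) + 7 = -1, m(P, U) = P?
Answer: (418 + I*√5)² ≈ 1.7472e+5 + 1869.0*I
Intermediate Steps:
v(E, l) = -8 (v(E, l) = -7 - 1 = -8)
w(J, j) = √(3 + J) (w(J, j) = √(-1*(-1)² + (J + (1*4 + 0))) = √(-1*1 + (J + (4 + 0))) = √(-1 + (J + 4)) = √(-1 + (4 + J)) = √(3 + J))
(w(v(-5, 0), -15) + 418)² = (√(3 - 8) + 418)² = (√(-5) + 418)² = (I*√5 + 418)² = (418 + I*√5)²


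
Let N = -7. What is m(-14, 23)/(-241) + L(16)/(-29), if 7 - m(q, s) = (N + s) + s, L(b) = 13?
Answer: -2205/6989 ≈ -0.31550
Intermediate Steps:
m(q, s) = 14 - 2*s (m(q, s) = 7 - ((-7 + s) + s) = 7 - (-7 + 2*s) = 7 + (7 - 2*s) = 14 - 2*s)
m(-14, 23)/(-241) + L(16)/(-29) = (14 - 2*23)/(-241) + 13/(-29) = (14 - 46)*(-1/241) + 13*(-1/29) = -32*(-1/241) - 13/29 = 32/241 - 13/29 = -2205/6989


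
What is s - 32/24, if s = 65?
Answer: 191/3 ≈ 63.667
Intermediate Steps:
s - 32/24 = 65 - 32/24 = 65 - 32*1/24 = 65 - 4/3 = 191/3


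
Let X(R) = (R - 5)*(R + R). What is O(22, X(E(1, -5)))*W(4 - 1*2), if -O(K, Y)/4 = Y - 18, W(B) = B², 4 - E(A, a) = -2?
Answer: 96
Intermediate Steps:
E(A, a) = 6 (E(A, a) = 4 - 1*(-2) = 4 + 2 = 6)
X(R) = 2*R*(-5 + R) (X(R) = (-5 + R)*(2*R) = 2*R*(-5 + R))
O(K, Y) = 72 - 4*Y (O(K, Y) = -4*(Y - 18) = -4*(-18 + Y) = 72 - 4*Y)
O(22, X(E(1, -5)))*W(4 - 1*2) = (72 - 8*6*(-5 + 6))*(4 - 1*2)² = (72 - 8*6)*(4 - 2)² = (72 - 4*12)*2² = (72 - 48)*4 = 24*4 = 96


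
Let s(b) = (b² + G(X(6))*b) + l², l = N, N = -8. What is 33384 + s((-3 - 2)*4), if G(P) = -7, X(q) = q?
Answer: 33988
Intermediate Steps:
l = -8
s(b) = 64 + b² - 7*b (s(b) = (b² - 7*b) + (-8)² = (b² - 7*b) + 64 = 64 + b² - 7*b)
33384 + s((-3 - 2)*4) = 33384 + (64 + ((-3 - 2)*4)² - 7*(-3 - 2)*4) = 33384 + (64 + (-5*4)² - (-35)*4) = 33384 + (64 + (-20)² - 7*(-20)) = 33384 + (64 + 400 + 140) = 33384 + 604 = 33988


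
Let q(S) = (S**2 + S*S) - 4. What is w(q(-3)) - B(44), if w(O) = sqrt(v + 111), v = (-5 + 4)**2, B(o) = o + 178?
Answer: -222 + 4*sqrt(7) ≈ -211.42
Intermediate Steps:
B(o) = 178 + o
q(S) = -4 + 2*S**2 (q(S) = (S**2 + S**2) - 4 = 2*S**2 - 4 = -4 + 2*S**2)
v = 1 (v = (-1)**2 = 1)
w(O) = 4*sqrt(7) (w(O) = sqrt(1 + 111) = sqrt(112) = 4*sqrt(7))
w(q(-3)) - B(44) = 4*sqrt(7) - (178 + 44) = 4*sqrt(7) - 1*222 = 4*sqrt(7) - 222 = -222 + 4*sqrt(7)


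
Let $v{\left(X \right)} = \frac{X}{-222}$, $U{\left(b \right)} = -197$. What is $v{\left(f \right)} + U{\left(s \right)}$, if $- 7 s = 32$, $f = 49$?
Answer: $- \frac{43783}{222} \approx -197.22$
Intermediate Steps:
$s = - \frac{32}{7}$ ($s = \left(- \frac{1}{7}\right) 32 = - \frac{32}{7} \approx -4.5714$)
$v{\left(X \right)} = - \frac{X}{222}$ ($v{\left(X \right)} = X \left(- \frac{1}{222}\right) = - \frac{X}{222}$)
$v{\left(f \right)} + U{\left(s \right)} = \left(- \frac{1}{222}\right) 49 - 197 = - \frac{49}{222} - 197 = - \frac{43783}{222}$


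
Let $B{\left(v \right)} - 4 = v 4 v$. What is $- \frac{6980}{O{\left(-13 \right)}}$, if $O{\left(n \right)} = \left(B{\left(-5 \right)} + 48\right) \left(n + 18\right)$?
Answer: $- \frac{349}{38} \approx -9.1842$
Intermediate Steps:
$B{\left(v \right)} = 4 + 4 v^{2}$ ($B{\left(v \right)} = 4 + v 4 v = 4 + 4 v v = 4 + 4 v^{2}$)
$O{\left(n \right)} = 2736 + 152 n$ ($O{\left(n \right)} = \left(\left(4 + 4 \left(-5\right)^{2}\right) + 48\right) \left(n + 18\right) = \left(\left(4 + 4 \cdot 25\right) + 48\right) \left(18 + n\right) = \left(\left(4 + 100\right) + 48\right) \left(18 + n\right) = \left(104 + 48\right) \left(18 + n\right) = 152 \left(18 + n\right) = 2736 + 152 n$)
$- \frac{6980}{O{\left(-13 \right)}} = - \frac{6980}{2736 + 152 \left(-13\right)} = - \frac{6980}{2736 - 1976} = - \frac{6980}{760} = \left(-6980\right) \frac{1}{760} = - \frac{349}{38}$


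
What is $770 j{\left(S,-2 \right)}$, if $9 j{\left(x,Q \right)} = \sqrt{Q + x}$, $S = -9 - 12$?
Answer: $\frac{770 i \sqrt{23}}{9} \approx 410.31 i$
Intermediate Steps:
$S = -21$
$j{\left(x,Q \right)} = \frac{\sqrt{Q + x}}{9}$
$770 j{\left(S,-2 \right)} = 770 \frac{\sqrt{-2 - 21}}{9} = 770 \frac{\sqrt{-23}}{9} = 770 \frac{i \sqrt{23}}{9} = \frac{770 i \sqrt{23}}{9}$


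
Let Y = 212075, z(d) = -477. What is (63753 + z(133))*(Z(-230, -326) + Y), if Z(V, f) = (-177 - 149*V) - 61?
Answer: 15572666532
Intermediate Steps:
Z(V, f) = -238 - 149*V
(63753 + z(133))*(Z(-230, -326) + Y) = (63753 - 477)*((-238 - 149*(-230)) + 212075) = 63276*((-238 + 34270) + 212075) = 63276*(34032 + 212075) = 63276*246107 = 15572666532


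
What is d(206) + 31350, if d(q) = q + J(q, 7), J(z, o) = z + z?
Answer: 31968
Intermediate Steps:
J(z, o) = 2*z
d(q) = 3*q (d(q) = q + 2*q = 3*q)
d(206) + 31350 = 3*206 + 31350 = 618 + 31350 = 31968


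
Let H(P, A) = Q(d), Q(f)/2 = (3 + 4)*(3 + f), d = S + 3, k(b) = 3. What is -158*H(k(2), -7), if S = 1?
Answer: -15484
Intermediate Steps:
d = 4 (d = 1 + 3 = 4)
Q(f) = 42 + 14*f (Q(f) = 2*((3 + 4)*(3 + f)) = 2*(7*(3 + f)) = 2*(21 + 7*f) = 42 + 14*f)
H(P, A) = 98 (H(P, A) = 42 + 14*4 = 42 + 56 = 98)
-158*H(k(2), -7) = -158*98 = -15484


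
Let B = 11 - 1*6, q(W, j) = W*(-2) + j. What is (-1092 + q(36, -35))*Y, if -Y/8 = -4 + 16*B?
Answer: 728992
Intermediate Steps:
q(W, j) = j - 2*W (q(W, j) = -2*W + j = j - 2*W)
B = 5 (B = 11 - 6 = 5)
Y = -608 (Y = -8*(-4 + 16*5) = -8*(-4 + 80) = -8*76 = -608)
(-1092 + q(36, -35))*Y = (-1092 + (-35 - 2*36))*(-608) = (-1092 + (-35 - 72))*(-608) = (-1092 - 107)*(-608) = -1199*(-608) = 728992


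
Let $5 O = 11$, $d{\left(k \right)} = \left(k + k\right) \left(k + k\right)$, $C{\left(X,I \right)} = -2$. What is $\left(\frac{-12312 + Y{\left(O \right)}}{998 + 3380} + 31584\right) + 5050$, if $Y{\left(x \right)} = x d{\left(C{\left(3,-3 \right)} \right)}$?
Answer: $\frac{400928438}{10945} \approx 36631.0$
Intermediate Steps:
$d{\left(k \right)} = 4 k^{2}$ ($d{\left(k \right)} = 2 k 2 k = 4 k^{2}$)
$O = \frac{11}{5}$ ($O = \frac{1}{5} \cdot 11 = \frac{11}{5} \approx 2.2$)
$Y{\left(x \right)} = 16 x$ ($Y{\left(x \right)} = x 4 \left(-2\right)^{2} = x 4 \cdot 4 = x 16 = 16 x$)
$\left(\frac{-12312 + Y{\left(O \right)}}{998 + 3380} + 31584\right) + 5050 = \left(\frac{-12312 + 16 \cdot \frac{11}{5}}{998 + 3380} + 31584\right) + 5050 = \left(\frac{-12312 + \frac{176}{5}}{4378} + 31584\right) + 5050 = \left(\left(- \frac{61384}{5}\right) \frac{1}{4378} + 31584\right) + 5050 = \left(- \frac{30692}{10945} + 31584\right) + 5050 = \frac{345656188}{10945} + 5050 = \frac{400928438}{10945}$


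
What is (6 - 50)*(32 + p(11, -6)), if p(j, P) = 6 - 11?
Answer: -1188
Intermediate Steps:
p(j, P) = -5
(6 - 50)*(32 + p(11, -6)) = (6 - 50)*(32 - 5) = -44*27 = -1188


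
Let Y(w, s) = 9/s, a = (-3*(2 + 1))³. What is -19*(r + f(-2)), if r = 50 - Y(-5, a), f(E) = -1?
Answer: -75430/81 ≈ -931.23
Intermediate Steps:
a = -729 (a = (-3*3)³ = (-9)³ = -729)
r = 4051/81 (r = 50 - 9/(-729) = 50 - 9*(-1)/729 = 50 - 1*(-1/81) = 50 + 1/81 = 4051/81 ≈ 50.012)
-19*(r + f(-2)) = -19*(4051/81 - 1) = -19*3970/81 = -75430/81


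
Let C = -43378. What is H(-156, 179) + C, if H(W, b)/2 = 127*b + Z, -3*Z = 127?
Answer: 6010/3 ≈ 2003.3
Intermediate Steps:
Z = -127/3 (Z = -1/3*127 = -127/3 ≈ -42.333)
H(W, b) = -254/3 + 254*b (H(W, b) = 2*(127*b - 127/3) = 2*(-127/3 + 127*b) = -254/3 + 254*b)
H(-156, 179) + C = (-254/3 + 254*179) - 43378 = (-254/3 + 45466) - 43378 = 136144/3 - 43378 = 6010/3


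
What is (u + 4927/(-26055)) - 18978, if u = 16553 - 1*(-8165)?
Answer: 149550773/26055 ≈ 5739.8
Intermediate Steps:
u = 24718 (u = 16553 + 8165 = 24718)
(u + 4927/(-26055)) - 18978 = (24718 + 4927/(-26055)) - 18978 = (24718 + 4927*(-1/26055)) - 18978 = (24718 - 4927/26055) - 18978 = 644022563/26055 - 18978 = 149550773/26055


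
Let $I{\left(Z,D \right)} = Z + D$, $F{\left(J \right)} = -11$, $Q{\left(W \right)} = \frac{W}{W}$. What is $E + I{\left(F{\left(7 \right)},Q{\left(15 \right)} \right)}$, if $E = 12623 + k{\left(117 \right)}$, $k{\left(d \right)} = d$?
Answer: $12730$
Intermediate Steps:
$Q{\left(W \right)} = 1$
$E = 12740$ ($E = 12623 + 117 = 12740$)
$I{\left(Z,D \right)} = D + Z$
$E + I{\left(F{\left(7 \right)},Q{\left(15 \right)} \right)} = 12740 + \left(1 - 11\right) = 12740 - 10 = 12730$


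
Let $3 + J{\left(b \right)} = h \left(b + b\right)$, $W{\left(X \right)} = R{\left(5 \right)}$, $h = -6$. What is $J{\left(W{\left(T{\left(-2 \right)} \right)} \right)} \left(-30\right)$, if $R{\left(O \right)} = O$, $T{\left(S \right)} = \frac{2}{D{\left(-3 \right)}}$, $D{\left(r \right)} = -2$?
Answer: $1890$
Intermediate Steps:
$T{\left(S \right)} = -1$ ($T{\left(S \right)} = \frac{2}{-2} = 2 \left(- \frac{1}{2}\right) = -1$)
$W{\left(X \right)} = 5$
$J{\left(b \right)} = -3 - 12 b$ ($J{\left(b \right)} = -3 - 6 \left(b + b\right) = -3 - 6 \cdot 2 b = -3 - 12 b$)
$J{\left(W{\left(T{\left(-2 \right)} \right)} \right)} \left(-30\right) = \left(-3 - 60\right) \left(-30\right) = \left(-63\right) \left(-30\right) = 1890$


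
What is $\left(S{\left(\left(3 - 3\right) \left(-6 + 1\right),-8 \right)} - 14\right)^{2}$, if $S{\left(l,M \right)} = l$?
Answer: $196$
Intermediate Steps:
$\left(S{\left(\left(3 - 3\right) \left(-6 + 1\right),-8 \right)} - 14\right)^{2} = \left(\left(3 - 3\right) \left(-6 + 1\right) - 14\right)^{2} = \left(0 \left(-5\right) - 14\right)^{2} = \left(0 - 14\right)^{2} = \left(-14\right)^{2} = 196$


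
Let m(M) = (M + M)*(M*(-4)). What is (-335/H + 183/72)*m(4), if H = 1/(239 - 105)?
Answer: 17236784/3 ≈ 5.7456e+6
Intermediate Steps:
H = 1/134 ≈ 0.0074627
m(M) = -8*M**2 (m(M) = (2*M)*(-4*M) = -8*M**2)
(-335/H + 183/72)*m(4) = (-335/1/134 + 183/72)*(-8*4**2) = (-335*134 + 183*(1/72))*(-8*16) = (-44890 + 61/24)*(-128) = -1077299/24*(-128) = 17236784/3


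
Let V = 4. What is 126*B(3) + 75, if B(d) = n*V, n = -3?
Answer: -1437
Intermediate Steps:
B(d) = -12 (B(d) = -3*4 = -12)
126*B(3) + 75 = 126*(-12) + 75 = -1512 + 75 = -1437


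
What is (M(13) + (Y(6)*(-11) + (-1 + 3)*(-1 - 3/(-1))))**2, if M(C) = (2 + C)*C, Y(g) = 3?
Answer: 27556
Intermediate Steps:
M(C) = C*(2 + C)
(M(13) + (Y(6)*(-11) + (-1 + 3)*(-1 - 3/(-1))))**2 = (13*(2 + 13) + (3*(-11) + (-1 + 3)*(-1 - 3/(-1))))**2 = (13*15 + (-33 + 2*(-1 - 3*(-1))))**2 = (195 + (-33 + 2*(-1 + 3)))**2 = (195 + (-33 + 2*2))**2 = (195 + (-33 + 4))**2 = (195 - 29)**2 = 166**2 = 27556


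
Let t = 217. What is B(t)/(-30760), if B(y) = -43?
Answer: 43/30760 ≈ 0.0013979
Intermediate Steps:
B(t)/(-30760) = -43/(-30760) = -43*(-1/30760) = 43/30760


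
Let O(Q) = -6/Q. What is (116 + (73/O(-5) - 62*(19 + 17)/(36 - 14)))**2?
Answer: 24750625/4356 ≈ 5682.0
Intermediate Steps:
(116 + (73/O(-5) - 62*(19 + 17)/(36 - 14)))**2 = (116 + (73/((-6/(-5))) - 62*(19 + 17)/(36 - 14)))**2 = (116 + (73/((-6*(-1/5))) - 62/(22/36)))**2 = (116 + (73/(6/5) - 62/(22*(1/36))))**2 = (116 + (73*(5/6) - 62/11/18))**2 = (116 + (365/6 - 62*18/11))**2 = (116 + (365/6 - 1116/11))**2 = (116 - 2681/66)**2 = (4975/66)**2 = 24750625/4356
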